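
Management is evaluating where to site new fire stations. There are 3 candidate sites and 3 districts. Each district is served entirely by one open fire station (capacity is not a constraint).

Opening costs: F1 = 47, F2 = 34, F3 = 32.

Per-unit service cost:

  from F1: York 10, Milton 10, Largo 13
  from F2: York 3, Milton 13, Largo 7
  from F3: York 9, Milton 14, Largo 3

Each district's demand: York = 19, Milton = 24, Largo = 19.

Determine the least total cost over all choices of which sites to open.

Minimum total cost: 467

For any fixed open set, each district goes to its cheapest open site; total = fixed + service.
{F1, F2, F3}: York→F2 3·19=57, Milton→F1 10·24=240, Largo→F3 3·19=57. Service 354; fixed 113; total 467.
{F2, F3}: service 426 + fixed 66 = 492
{F1, F2}: service 430 + fixed 81 = 511
{F3}: service 564 + fixed 32 = 596
(All 7 nonempty subsets were checked; F1, F2 and F3 is lowest.)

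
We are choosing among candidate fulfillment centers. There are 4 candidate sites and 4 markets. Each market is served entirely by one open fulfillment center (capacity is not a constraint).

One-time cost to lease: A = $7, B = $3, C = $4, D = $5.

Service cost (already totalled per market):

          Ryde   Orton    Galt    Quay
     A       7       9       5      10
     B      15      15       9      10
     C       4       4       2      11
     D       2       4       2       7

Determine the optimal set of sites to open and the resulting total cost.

For any fixed open set, each market goes to its cheapest open site; total = fixed + service.
{D}: Ryde→D 2, Orton→D 4, Galt→D 2, Quay→D 7. Service 15; fixed 5; total 20.
{B, D}: Ryde→D 2, Orton→D 4, Galt→D 2, Quay→D 7. Service 15; fixed 8; total 23.
{C, D}: service 15 + fixed 9 = 24
{A, B, C, D}: service 15 + fixed 19 = 34
No other subset beats 20.

Open D only; minimum total cost 20.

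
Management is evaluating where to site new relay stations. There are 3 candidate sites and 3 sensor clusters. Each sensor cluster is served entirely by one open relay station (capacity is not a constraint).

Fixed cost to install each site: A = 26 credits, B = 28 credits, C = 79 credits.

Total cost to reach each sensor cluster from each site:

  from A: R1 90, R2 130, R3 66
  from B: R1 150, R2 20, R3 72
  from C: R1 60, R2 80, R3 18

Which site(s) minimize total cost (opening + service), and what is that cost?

For any fixed open set, each sensor cluster goes to its cheapest open site; total = fixed + service.
{B, C}: R1→C 60, R2→B 20, R3→C 18. Service 98; fixed 107; total 205.
{A, B}: service 176 + fixed 54 = 230
{A, B, C}: service 98 + fixed 133 = 231
{A}: service 286 + fixed 26 = 312
No other subset beats 205.

Open B and C; minimum total cost 205.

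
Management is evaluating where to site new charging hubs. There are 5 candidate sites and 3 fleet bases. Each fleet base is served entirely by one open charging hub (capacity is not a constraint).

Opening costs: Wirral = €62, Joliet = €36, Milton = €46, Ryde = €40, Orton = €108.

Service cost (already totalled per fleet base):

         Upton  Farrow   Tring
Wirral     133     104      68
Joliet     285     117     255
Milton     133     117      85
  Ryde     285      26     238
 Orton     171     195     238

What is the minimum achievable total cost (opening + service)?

Minimum total cost: 329

For any fixed open set, each fleet base goes to its cheapest open site; total = fixed + service.
{Wirral, Ryde}: Upton→Wirral 133, Farrow→Ryde 26, Tring→Wirral 68. Service 227; fixed 102; total 329.
{Milton, Ryde}: Upton→Milton 133, Farrow→Ryde 26, Tring→Milton 85. Service 244; fixed 86; total 330.
{Wirral, Joliet, Ryde}: service 227 + fixed 138 = 365
{Wirral, Joliet, Milton, Ryde, Orton}: service 227 + fixed 292 = 519
No other subset beats 329.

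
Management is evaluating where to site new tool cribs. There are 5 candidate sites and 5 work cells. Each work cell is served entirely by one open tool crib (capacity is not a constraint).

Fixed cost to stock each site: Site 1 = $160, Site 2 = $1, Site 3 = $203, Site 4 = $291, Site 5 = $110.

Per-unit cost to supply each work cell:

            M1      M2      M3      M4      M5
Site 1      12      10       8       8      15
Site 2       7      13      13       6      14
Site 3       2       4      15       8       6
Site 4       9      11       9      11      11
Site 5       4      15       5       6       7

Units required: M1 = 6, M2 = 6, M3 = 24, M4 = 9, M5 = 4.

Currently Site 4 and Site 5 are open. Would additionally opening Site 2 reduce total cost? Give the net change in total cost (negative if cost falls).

No — net change +1 (cost rises by 1).

Current service cost with {Site 4, Site 5}: 292.
Adding Site 2: each work cell re-picks its cheapest; new service cost 292, saving 0.
Extra fixed cost: 1. Net change = 1 − 0 = 1.
(Totals: 693 → 694.)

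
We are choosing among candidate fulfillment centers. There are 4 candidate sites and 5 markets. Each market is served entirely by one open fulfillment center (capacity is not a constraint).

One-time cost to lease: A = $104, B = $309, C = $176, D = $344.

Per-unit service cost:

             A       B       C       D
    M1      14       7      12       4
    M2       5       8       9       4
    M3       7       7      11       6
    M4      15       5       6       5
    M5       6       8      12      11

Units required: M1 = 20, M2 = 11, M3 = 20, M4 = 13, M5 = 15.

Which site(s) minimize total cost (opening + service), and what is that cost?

Open D only; minimum total cost 818.

For any fixed open set, each market goes to its cheapest open site; total = fixed + service.
{D}: M1→D 4·20=80, M2→D 4·11=44, M3→D 6·20=120, M4→D 5·13=65, M5→D 11·15=165. Service 474; fixed 344; total 818.
{A, D}: service 399 + fixed 448 = 847
{B}: M1→B 7·20=140, M2→B 8·11=88, M3→B 7·20=140, M4→B 5·13=65, M5→B 8·15=120. Service 553; fixed 309; total 862.
{A, B, C, D}: service 399 + fixed 933 = 1332
(All 15 nonempty subsets were checked; D only is lowest.)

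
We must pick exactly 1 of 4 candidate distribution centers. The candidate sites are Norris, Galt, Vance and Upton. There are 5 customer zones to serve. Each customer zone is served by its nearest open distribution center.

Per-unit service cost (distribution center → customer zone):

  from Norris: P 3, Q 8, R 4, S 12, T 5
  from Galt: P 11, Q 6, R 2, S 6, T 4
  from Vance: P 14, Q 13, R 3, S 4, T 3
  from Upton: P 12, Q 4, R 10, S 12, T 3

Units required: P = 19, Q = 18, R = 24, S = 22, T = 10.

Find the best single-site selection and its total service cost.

With exactly 1 open, each customer zone uses its cheapest among the chosen.
{Galt}: P→Galt 11·19=209, Q→Galt 6·18=108, R→Galt 2·24=48, S→Galt 6·22=132, T→Galt 4·10=40. Service cost 537.
{Norris}: service cost 611
{Vance}: service cost 690
Among all 4 size-1 choices, {Galt} is lowest.

Choose Galt only; total service cost 537.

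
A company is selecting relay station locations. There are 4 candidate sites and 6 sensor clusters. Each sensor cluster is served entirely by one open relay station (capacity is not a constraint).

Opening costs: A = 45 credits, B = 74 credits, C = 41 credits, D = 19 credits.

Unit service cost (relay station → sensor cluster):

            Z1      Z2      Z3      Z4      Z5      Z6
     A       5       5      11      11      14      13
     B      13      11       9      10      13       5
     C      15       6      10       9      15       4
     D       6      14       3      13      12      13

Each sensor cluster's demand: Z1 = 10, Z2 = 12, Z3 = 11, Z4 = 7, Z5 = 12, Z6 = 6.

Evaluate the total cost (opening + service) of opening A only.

Each sensor cluster is assigned to its cheapest site among the open ones.
{A}: Z1→A 5·10=50, Z2→A 5·12=60, Z3→A 11·11=121, Z4→A 11·7=77, Z5→A 14·12=168, Z6→A 13·6=78. Service 554; fixed 45; total 599.

Total cost: 599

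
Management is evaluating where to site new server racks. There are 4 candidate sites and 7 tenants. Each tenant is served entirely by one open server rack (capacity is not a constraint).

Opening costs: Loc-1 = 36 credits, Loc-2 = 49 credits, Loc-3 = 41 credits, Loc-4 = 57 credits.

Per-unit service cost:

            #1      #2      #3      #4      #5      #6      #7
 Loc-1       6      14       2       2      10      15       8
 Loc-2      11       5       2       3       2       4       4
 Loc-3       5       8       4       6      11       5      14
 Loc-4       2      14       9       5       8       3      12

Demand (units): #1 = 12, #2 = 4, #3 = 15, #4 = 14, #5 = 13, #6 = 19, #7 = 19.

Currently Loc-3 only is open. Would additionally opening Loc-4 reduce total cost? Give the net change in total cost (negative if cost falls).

Current service cost with {Loc-3}: 740.
Adding Loc-4: each tenant re-picks its cheapest; new service cost 575, saving 165.
Extra fixed cost: 57. Net change = 57 − 165 = -108.
(Totals: 781 → 673.)

Yes — net change −108 (cost falls by 108).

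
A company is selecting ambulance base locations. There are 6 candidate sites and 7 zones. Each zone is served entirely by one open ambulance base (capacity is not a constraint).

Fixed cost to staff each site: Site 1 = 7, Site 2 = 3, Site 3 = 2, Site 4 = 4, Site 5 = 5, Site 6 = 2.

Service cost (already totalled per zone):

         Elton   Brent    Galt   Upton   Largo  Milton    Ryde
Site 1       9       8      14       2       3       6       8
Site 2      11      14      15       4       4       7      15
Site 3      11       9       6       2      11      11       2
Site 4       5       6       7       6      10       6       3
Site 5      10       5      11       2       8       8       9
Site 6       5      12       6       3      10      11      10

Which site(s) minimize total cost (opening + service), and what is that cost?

For any fixed open set, each zone goes to its cheapest open site; total = fixed + service.
{Site 2, Site 3, Site 4}: Elton→Site 4 5, Brent→Site 4 6, Galt→Site 3 6, Upton→Site 3 2, Largo→Site 2 4, Milton→Site 4 6, Ryde→Site 3 2. Service 31; fixed 9; total 40.
{Site 2, Site 3, Site 4, Site 6}: Elton→Site 4 5, Brent→Site 4 6, Galt→Site 3 6, Upton→Site 3 2, Largo→Site 2 4, Milton→Site 4 6, Ryde→Site 3 2. Service 31; fixed 11; total 42.
{Site 2, Site 3, Site 6}: service 35 + fixed 7 = 42
{Site 1, Site 2, Site 3, Site 4, Site 5, Site 6}: service 29 + fixed 23 = 52
No other subset beats 40.

Open Site 2, Site 3 and Site 4; minimum total cost 40.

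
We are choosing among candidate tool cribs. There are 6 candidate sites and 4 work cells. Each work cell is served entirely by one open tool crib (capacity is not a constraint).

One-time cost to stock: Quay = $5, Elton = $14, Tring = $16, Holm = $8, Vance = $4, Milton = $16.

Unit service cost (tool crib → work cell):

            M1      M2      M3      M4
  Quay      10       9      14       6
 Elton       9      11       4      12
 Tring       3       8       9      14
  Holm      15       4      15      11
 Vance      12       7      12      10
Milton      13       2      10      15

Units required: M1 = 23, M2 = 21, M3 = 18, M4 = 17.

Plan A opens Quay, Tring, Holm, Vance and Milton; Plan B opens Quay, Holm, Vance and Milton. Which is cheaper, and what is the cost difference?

Plan A: {Quay, Tring, Holm, Vance, Milton}: M1→Tring 3·23=69, M2→Milton 2·21=42, M3→Tring 9·18=162, M4→Quay 6·17=102. Service 375; fixed 49; total 424.
Plan B: {Quay, Holm, Vance, Milton}: M1→Quay 10·23=230, M2→Milton 2·21=42, M3→Milton 10·18=180, M4→Quay 6·17=102. Service 554; fixed 33; total 587.
Difference: |424 − 587| = 163.

Plan A is cheaper by 163.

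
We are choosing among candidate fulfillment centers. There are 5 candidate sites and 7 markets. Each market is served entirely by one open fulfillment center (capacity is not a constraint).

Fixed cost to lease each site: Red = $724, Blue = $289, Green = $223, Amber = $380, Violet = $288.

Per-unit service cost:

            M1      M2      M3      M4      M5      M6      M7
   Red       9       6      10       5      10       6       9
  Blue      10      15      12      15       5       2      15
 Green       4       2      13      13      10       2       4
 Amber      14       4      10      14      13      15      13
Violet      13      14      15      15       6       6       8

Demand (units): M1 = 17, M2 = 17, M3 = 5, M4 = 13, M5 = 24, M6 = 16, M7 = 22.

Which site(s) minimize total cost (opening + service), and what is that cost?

Open Green only; minimum total cost 919.

For any fixed open set, each market goes to its cheapest open site; total = fixed + service.
{Green}: M1→Green 4·17=68, M2→Green 2·17=34, M3→Green 13·5=65, M4→Green 13·13=169, M5→Green 10·24=240, M6→Green 2·16=32, M7→Green 4·22=88. Service 696; fixed 223; total 919.
{Blue, Green}: M1→Green 4·17=68, M2→Green 2·17=34, M3→Blue 12·5=60, M4→Green 13·13=169, M5→Blue 5·24=120, M6→Blue 2·16=32, M7→Green 4·22=88. Service 571; fixed 512; total 1083.
{Green, Violet}: service 600 + fixed 511 = 1111
{Red, Blue, Green, Amber, Violet}: service 457 + fixed 1904 = 2361
No other subset beats 919.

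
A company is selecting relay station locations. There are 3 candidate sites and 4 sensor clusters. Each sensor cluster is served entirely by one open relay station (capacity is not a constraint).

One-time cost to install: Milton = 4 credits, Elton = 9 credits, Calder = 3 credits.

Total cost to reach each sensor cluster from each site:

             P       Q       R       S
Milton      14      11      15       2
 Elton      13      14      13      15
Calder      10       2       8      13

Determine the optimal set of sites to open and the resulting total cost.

For any fixed open set, each sensor cluster goes to its cheapest open site; total = fixed + service.
{Milton, Calder}: P→Calder 10, Q→Calder 2, R→Calder 8, S→Milton 2. Service 22; fixed 7; total 29.
{Calder}: P→Calder 10, Q→Calder 2, R→Calder 8, S→Calder 13. Service 33; fixed 3; total 36.
{Milton, Elton, Calder}: P→Calder 10, Q→Calder 2, R→Calder 8, S→Milton 2. Service 22; fixed 16; total 38.
No other subset beats 29.

Open Milton and Calder; minimum total cost 29.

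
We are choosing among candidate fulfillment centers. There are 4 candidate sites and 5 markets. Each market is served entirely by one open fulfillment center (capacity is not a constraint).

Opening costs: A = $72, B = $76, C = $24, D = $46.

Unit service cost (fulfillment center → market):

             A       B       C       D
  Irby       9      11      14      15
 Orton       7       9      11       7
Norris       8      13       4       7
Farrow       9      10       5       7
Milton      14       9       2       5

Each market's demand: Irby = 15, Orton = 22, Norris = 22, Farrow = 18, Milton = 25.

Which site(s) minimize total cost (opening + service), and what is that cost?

For any fixed open set, each market goes to its cheapest open site; total = fixed + service.
{A, C}: Irby→A 9·15=135, Orton→A 7·22=154, Norris→C 4·22=88, Farrow→C 5·18=90, Milton→C 2·25=50. Service 517; fixed 96; total 613.
{A, C, D}: Irby→A 9·15=135, Orton→A 7·22=154, Norris→C 4·22=88, Farrow→C 5·18=90, Milton→C 2·25=50. Service 517; fixed 142; total 659.
{C, D}: Irby→C 14·15=210, Orton→D 7·22=154, Norris→C 4·22=88, Farrow→C 5·18=90, Milton→C 2·25=50. Service 592; fixed 70; total 662.
{A, B, C, D}: service 517 + fixed 218 = 735
(All 15 nonempty subsets were checked; A and C is lowest.)

Open A and C; minimum total cost 613.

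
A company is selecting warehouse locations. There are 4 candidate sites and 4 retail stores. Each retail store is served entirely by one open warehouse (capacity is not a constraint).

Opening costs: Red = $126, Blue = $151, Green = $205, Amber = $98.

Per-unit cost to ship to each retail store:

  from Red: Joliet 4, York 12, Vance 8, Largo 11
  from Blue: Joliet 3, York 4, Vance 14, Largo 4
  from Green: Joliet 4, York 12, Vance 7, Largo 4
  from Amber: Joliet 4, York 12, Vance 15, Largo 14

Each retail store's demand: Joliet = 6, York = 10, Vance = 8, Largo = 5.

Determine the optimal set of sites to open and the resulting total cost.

Open Blue only; minimum total cost 341.

For any fixed open set, each retail store goes to its cheapest open site; total = fixed + service.
{Blue}: Joliet→Blue 3·6=18, York→Blue 4·10=40, Vance→Blue 14·8=112, Largo→Blue 4·5=20. Service 190; fixed 151; total 341.
{Red}: Joliet→Red 4·6=24, York→Red 12·10=120, Vance→Red 8·8=64, Largo→Red 11·5=55. Service 263; fixed 126; total 389.
{Red, Blue}: Joliet→Blue 3·6=18, York→Blue 4·10=40, Vance→Red 8·8=64, Largo→Blue 4·5=20. Service 142; fixed 277; total 419.
{Red, Blue, Green, Amber}: service 134 + fixed 580 = 714
No other subset beats 341.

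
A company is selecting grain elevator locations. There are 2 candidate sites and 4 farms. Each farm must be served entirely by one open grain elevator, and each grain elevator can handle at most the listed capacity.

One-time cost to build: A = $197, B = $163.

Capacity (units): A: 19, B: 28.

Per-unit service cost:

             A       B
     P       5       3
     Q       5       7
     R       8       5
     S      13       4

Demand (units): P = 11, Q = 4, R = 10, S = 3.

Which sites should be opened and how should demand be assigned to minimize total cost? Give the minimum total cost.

Open {B}: P→B 3·11=33, Q→B 7·4=28, R→B 5·10=50, S→B 4·3=12.
Loads: B carries 28/28. Service 123; fixed 163; total 286.
Next best feasible plan costs 475.

Minimum total cost: 286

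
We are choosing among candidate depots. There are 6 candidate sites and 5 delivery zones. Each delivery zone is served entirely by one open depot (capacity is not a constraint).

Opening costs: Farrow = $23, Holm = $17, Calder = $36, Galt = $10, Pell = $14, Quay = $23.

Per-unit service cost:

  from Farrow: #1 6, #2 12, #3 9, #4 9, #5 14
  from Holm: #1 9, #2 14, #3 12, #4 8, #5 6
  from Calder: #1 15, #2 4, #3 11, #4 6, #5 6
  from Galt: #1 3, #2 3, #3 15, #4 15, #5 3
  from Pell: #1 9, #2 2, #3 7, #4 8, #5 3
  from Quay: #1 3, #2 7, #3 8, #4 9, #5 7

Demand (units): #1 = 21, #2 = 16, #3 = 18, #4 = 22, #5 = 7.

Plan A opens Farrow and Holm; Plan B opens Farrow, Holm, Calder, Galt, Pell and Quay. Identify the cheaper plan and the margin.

Plan A: {Farrow, Holm}: #1→Farrow 6·21=126, #2→Farrow 12·16=192, #3→Farrow 9·18=162, #4→Holm 8·22=176, #5→Holm 6·7=42. Service 698; fixed 40; total 738.
Plan B: {Farrow, Holm, Calder, Galt, Pell, Quay}: #1→Galt 3·21=63, #2→Pell 2·16=32, #3→Pell 7·18=126, #4→Calder 6·22=132, #5→Galt 3·7=21. Service 374; fixed 123; total 497.
Difference: |738 − 497| = 241.

Plan B is cheaper by 241.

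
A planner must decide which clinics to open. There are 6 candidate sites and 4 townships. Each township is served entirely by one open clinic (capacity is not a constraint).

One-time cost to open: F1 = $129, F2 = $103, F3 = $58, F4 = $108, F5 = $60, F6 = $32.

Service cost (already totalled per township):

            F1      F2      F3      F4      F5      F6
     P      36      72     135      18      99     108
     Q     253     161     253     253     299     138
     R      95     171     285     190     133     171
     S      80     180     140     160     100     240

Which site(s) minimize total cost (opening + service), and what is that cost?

Open F1 and F6; minimum total cost 510.

For any fixed open set, each township goes to its cheapest open site; total = fixed + service.
{F1, F6}: P→F1 36, Q→F6 138, R→F1 95, S→F1 80. Service 349; fixed 161; total 510.
{F5, F6}: service 470 + fixed 92 = 562
{F1, F3, F6}: service 349 + fixed 219 = 568
{F1, F2, F3, F4, F5, F6}: P→F4 18, Q→F6 138, R→F1 95, S→F1 80. Service 331; fixed 490; total 821.
No other subset beats 510.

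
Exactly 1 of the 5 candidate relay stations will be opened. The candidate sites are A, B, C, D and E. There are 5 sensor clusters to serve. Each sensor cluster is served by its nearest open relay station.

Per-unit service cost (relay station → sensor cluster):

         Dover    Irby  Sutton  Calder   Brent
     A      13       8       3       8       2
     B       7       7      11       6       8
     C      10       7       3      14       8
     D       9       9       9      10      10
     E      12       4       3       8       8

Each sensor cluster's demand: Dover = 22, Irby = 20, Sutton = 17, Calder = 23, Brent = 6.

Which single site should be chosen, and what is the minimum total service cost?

Choose E only; total service cost 627.

With exactly 1 open, each sensor cluster uses its cheapest among the chosen.
{E}: Dover→E 12·22=264, Irby→E 4·20=80, Sutton→E 3·17=51, Calder→E 8·23=184, Brent→E 8·6=48. Service cost 627.
{B}: service cost 667
{A}: service cost 693
Among all 5 size-1 choices, {E} is lowest.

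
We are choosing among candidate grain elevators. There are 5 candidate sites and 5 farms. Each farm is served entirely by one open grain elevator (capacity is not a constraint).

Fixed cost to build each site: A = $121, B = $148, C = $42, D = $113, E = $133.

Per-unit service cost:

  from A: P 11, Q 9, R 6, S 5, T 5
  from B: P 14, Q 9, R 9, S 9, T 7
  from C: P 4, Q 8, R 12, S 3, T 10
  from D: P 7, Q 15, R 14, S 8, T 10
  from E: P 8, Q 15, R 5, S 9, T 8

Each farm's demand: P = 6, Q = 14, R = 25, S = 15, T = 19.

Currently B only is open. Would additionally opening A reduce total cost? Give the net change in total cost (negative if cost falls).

Yes — net change −70 (cost falls by 70).

Current service cost with {B}: 703.
Adding A: each farm re-picks its cheapest; new service cost 512, saving 191.
Extra fixed cost: 121. Net change = 121 − 191 = -70.
(Totals: 851 → 781.)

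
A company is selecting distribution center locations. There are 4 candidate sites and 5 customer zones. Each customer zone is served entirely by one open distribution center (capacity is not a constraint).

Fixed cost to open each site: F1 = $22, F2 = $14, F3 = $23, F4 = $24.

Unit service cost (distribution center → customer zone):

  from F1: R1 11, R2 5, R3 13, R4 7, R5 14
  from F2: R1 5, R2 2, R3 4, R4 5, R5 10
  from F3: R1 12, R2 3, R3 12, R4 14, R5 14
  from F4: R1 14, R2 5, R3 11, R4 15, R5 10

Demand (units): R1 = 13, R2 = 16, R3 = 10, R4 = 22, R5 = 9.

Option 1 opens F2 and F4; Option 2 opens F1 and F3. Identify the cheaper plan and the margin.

Option 1: {F2, F4}: R1→F2 5·13=65, R2→F2 2·16=32, R3→F2 4·10=40, R4→F2 5·22=110, R5→F2 10·9=90. Service 337; fixed 38; total 375.
Option 2: {F1, F3}: R1→F1 11·13=143, R2→F3 3·16=48, R3→F3 12·10=120, R4→F1 7·22=154, R5→F1 14·9=126. Service 591; fixed 45; total 636.
Difference: |375 − 636| = 261.

Option 1 is cheaper by 261.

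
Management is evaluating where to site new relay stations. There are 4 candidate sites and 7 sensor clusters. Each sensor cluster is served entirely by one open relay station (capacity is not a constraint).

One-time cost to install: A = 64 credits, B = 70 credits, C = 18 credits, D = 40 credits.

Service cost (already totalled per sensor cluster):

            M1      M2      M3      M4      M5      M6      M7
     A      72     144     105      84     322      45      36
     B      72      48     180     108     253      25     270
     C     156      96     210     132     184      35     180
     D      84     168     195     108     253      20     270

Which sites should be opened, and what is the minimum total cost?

Open A and C; minimum total cost 694.

For any fixed open set, each sensor cluster goes to its cheapest open site; total = fixed + service.
{A, C}: M1→A 72, M2→C 96, M3→A 105, M4→A 84, M5→C 184, M6→C 35, M7→A 36. Service 612; fixed 82; total 694.
{A, B, C}: M1→A 72, M2→B 48, M3→A 105, M4→A 84, M5→C 184, M6→B 25, M7→A 36. Service 554; fixed 152; total 706.
{A, C, D}: M1→A 72, M2→C 96, M3→A 105, M4→A 84, M5→C 184, M6→D 20, M7→A 36. Service 597; fixed 122; total 719.
{A, B, C, D}: service 549 + fixed 192 = 741
(All 15 nonempty subsets were checked; A and C is lowest.)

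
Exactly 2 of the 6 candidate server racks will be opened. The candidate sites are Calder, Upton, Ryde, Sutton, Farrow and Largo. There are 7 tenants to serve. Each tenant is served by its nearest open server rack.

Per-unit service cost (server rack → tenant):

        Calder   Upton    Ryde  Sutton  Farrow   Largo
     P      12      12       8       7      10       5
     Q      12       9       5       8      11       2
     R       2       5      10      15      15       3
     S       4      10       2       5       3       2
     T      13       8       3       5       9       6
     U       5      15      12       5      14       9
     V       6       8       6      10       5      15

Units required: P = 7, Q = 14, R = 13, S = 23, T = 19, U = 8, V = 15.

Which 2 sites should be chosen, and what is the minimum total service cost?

Choose Ryde and Largo; total service cost 367.

With exactly 2 open, each tenant uses its cheapest among the chosen.
{Ryde, Largo}: P→Largo 5·7=35, Q→Largo 2·14=28, R→Largo 3·13=39, S→Ryde 2·23=46, T→Ryde 3·19=57, U→Largo 9·8=72, V→Ryde 6·15=90. Service cost 367.
{Calder, Largo}: service cost 379
{Calder, Ryde}: service cost 385
Among all 15 size-2 choices, {Ryde, Largo} is lowest.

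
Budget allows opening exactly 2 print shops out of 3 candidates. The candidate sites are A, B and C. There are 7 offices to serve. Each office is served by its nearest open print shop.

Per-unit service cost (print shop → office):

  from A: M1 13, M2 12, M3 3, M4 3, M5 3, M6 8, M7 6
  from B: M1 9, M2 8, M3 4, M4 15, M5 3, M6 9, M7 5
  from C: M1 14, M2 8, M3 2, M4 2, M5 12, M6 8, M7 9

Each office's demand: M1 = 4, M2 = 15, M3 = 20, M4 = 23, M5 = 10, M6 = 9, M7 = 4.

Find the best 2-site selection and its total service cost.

With exactly 2 open, each office uses its cheapest among the chosen.
{B, C}: M1→B 9·4=36, M2→B 8·15=120, M3→C 2·20=40, M4→C 2·23=46, M5→B 3·10=30, M6→C 8·9=72, M7→B 5·4=20. Service cost 364.
{A, C}: service cost 384
{A, B}: service cost 407
Among all 3 size-2 choices, {B, C} is lowest.

Choose B and C; total service cost 364.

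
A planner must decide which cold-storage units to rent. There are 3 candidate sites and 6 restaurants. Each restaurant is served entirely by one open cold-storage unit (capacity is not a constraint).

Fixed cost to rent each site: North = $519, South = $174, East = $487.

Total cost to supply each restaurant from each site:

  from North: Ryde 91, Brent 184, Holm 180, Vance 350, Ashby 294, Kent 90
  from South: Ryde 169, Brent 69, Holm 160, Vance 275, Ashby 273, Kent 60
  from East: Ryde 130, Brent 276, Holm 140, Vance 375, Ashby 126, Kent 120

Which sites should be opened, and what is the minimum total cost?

Open South only; minimum total cost 1180.

For any fixed open set, each restaurant goes to its cheapest open site; total = fixed + service.
{South}: Ryde→South 169, Brent→South 69, Holm→South 160, Vance→South 275, Ashby→South 273, Kent→South 60. Service 1006; fixed 174; total 1180.
{South, East}: service 800 + fixed 661 = 1461
{North, South}: Ryde→North 91, Brent→South 69, Holm→South 160, Vance→South 275, Ashby→South 273, Kent→South 60. Service 928; fixed 693; total 1621.
{North, South, East}: service 761 + fixed 1180 = 1941
(All 7 nonempty subsets were checked; South only is lowest.)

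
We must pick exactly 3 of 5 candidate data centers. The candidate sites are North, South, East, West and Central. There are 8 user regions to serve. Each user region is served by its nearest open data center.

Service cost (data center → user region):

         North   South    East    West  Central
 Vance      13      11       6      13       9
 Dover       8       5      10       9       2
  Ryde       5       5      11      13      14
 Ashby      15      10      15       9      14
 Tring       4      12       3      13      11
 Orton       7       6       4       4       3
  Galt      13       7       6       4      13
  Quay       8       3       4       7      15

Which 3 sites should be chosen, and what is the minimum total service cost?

With exactly 3 open, each user region uses its cheapest among the chosen.
{South, East, Central}: Vance→East 6, Dover→Central 2, Ryde→South 5, Ashby→South 10, Tring→East 3, Orton→Central 3, Galt→East 6, Quay→South 3. Service cost 38.
{South, East, West}: service cost 39
{North, South, East}: service cost 42
Among all 10 size-3 choices, {South, East, Central} is lowest.

Choose South, East and Central; total service cost 38.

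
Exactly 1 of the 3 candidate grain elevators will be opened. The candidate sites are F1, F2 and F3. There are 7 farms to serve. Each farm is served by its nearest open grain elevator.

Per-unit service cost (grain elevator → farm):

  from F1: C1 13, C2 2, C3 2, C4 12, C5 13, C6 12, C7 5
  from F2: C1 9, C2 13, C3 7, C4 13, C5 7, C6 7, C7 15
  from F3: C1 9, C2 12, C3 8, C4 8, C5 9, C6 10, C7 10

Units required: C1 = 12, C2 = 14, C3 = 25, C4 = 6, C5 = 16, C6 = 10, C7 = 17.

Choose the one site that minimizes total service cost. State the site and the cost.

Choose F1 only; total service cost 719.

With exactly 1 open, each farm uses its cheapest among the chosen.
{F1}: C1→F1 13·12=156, C2→F1 2·14=28, C3→F1 2·25=50, C4→F1 12·6=72, C5→F1 13·16=208, C6→F1 12·10=120, C7→F1 5·17=85. Service cost 719.
{F3}: service cost 938
{F2}: service cost 980
Among all 3 size-1 choices, {F1} is lowest.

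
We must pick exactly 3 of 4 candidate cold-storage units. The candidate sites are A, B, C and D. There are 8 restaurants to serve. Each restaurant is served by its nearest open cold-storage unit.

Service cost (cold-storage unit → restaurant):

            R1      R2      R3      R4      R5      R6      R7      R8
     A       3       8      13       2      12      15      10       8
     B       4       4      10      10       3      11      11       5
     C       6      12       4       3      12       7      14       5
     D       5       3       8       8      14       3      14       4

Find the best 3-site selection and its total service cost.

With exactly 3 open, each restaurant uses its cheapest among the chosen.
{B, C, D}: R1→B 4, R2→D 3, R3→C 4, R4→C 3, R5→B 3, R6→D 3, R7→B 11, R8→D 4. Service cost 35.
{A, B, D}: service cost 36
{A, B, C}: service cost 38
Among all 4 size-3 choices, {B, C, D} is lowest.

Choose B, C and D; total service cost 35.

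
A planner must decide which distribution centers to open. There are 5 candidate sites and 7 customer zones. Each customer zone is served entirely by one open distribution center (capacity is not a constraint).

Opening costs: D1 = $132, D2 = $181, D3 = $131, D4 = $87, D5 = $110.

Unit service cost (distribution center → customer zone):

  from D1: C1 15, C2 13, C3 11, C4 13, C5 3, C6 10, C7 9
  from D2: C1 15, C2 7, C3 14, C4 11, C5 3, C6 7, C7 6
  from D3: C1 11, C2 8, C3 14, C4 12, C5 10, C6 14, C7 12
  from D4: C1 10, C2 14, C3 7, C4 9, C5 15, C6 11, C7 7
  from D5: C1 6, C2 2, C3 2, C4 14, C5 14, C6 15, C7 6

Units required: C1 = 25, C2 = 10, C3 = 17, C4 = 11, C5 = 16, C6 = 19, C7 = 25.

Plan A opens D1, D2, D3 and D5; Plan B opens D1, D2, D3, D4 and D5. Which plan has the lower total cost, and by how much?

Plan A is cheaper by 65.

Plan A: {D1, D2, D3, D5}: C1→D5 6·25=150, C2→D5 2·10=20, C3→D5 2·17=34, C4→D2 11·11=121, C5→D1 3·16=48, C6→D2 7·19=133, C7→D2 6·25=150. Service 656; fixed 554; total 1210.
Plan B: {D1, D2, D3, D4, D5}: C1→D5 6·25=150, C2→D5 2·10=20, C3→D5 2·17=34, C4→D4 9·11=99, C5→D1 3·16=48, C6→D2 7·19=133, C7→D2 6·25=150. Service 634; fixed 641; total 1275.
Difference: |1210 − 1275| = 65.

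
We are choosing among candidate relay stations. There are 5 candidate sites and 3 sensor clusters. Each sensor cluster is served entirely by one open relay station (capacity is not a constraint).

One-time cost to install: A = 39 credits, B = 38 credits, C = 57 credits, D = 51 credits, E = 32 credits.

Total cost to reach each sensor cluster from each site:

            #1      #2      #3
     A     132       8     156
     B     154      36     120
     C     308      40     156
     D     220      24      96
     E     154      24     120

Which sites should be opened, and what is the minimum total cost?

For any fixed open set, each sensor cluster goes to its cheapest open site; total = fixed + service.
{A, D}: #1→A 132, #2→A 8, #3→D 96. Service 236; fixed 90; total 326.
{E}: service 298 + fixed 32 = 330
{A, E}: service 260 + fixed 71 = 331
{A, B, C, D, E}: #1→A 132, #2→A 8, #3→D 96. Service 236; fixed 217; total 453.
No other subset beats 326.

Open A and D; minimum total cost 326.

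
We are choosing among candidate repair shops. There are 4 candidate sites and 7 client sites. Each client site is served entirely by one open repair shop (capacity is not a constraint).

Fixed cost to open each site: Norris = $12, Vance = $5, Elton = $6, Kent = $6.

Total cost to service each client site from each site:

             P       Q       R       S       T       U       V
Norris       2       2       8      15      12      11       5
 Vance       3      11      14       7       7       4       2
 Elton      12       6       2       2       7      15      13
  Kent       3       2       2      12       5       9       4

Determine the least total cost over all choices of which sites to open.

For any fixed open set, each client site goes to its cheapest open site; total = fixed + service.
{Vance, Kent}: P→Vance 3, Q→Kent 2, R→Kent 2, S→Vance 7, T→Kent 5, U→Vance 4, V→Vance 2. Service 25; fixed 11; total 36.
{Vance, Elton}: service 26 + fixed 11 = 37
{Vance, Elton, Kent}: P→Vance 3, Q→Kent 2, R→Elton 2, S→Elton 2, T→Kent 5, U→Vance 4, V→Vance 2. Service 20; fixed 17; total 37.
{Norris, Vance, Elton, Kent}: service 19 + fixed 29 = 48
(All 15 nonempty subsets were checked; Vance and Kent is lowest.)

Minimum total cost: 36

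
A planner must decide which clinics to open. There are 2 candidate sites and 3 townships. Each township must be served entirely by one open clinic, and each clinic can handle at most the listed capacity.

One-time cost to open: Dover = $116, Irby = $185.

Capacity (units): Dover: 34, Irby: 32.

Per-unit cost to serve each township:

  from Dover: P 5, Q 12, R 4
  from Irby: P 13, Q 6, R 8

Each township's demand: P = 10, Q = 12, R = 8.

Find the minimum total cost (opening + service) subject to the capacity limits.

Minimum total cost: 342

Open {Dover}: P→Dover 5·10=50, Q→Dover 12·12=144, R→Dover 4·8=32.
Loads: Dover carries 30/34. Service 226; fixed 116; total 342.
Next best feasible plan costs 451.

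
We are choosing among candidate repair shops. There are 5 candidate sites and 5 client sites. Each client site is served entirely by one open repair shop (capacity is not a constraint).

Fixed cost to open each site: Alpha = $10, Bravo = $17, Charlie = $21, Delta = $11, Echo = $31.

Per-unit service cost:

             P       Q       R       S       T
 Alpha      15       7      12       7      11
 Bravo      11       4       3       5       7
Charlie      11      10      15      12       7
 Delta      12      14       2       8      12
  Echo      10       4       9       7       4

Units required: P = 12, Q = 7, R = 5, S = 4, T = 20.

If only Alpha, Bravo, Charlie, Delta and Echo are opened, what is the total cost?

Total cost: 348

Each client site is assigned to its cheapest site among the open ones.
{Alpha, Bravo, Charlie, Delta, Echo}: P→Echo 10·12=120, Q→Bravo 4·7=28, R→Delta 2·5=10, S→Bravo 5·4=20, T→Echo 4·20=80. Service 258; fixed 90; total 348.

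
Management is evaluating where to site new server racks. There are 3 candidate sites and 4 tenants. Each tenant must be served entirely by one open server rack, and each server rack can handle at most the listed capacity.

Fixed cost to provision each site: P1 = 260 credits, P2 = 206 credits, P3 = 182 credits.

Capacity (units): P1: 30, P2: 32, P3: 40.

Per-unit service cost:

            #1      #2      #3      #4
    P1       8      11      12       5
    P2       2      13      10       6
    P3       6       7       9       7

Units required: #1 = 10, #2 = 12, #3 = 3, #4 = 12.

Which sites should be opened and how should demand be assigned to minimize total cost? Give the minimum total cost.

Minimum total cost: 437

Open {P3}: #1→P3 6·10=60, #2→P3 7·12=84, #3→P3 9·3=27, #4→P3 7·12=84.
Loads: P3 carries 37/40. Service 255; fixed 182; total 437.
Next best feasible plan costs 591.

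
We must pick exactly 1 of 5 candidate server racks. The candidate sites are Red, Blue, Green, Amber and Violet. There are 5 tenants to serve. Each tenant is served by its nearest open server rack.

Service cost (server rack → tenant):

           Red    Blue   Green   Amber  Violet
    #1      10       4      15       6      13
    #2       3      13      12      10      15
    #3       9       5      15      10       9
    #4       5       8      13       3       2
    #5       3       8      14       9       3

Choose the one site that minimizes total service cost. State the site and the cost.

Choose Red only; total service cost 30.

With exactly 1 open, each tenant uses its cheapest among the chosen.
{Red}: #1→Red 10, #2→Red 3, #3→Red 9, #4→Red 5, #5→Red 3. Service cost 30.
{Blue}: service cost 38
{Amber}: service cost 38
Among all 5 size-1 choices, {Red} is lowest.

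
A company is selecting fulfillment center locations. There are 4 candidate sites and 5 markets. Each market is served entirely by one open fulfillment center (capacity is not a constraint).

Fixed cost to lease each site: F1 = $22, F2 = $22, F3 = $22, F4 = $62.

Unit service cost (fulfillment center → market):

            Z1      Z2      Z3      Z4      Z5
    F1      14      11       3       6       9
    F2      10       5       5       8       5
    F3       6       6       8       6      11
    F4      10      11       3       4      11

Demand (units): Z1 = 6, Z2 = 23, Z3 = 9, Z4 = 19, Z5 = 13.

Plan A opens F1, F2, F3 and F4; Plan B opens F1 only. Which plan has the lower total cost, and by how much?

Plan A: {F1, F2, F3, F4}: Z1→F3 6·6=36, Z2→F2 5·23=115, Z3→F1 3·9=27, Z4→F4 4·19=76, Z5→F2 5·13=65. Service 319; fixed 128; total 447.
Plan B: {F1}: Z1→F1 14·6=84, Z2→F1 11·23=253, Z3→F1 3·9=27, Z4→F1 6·19=114, Z5→F1 9·13=117. Service 595; fixed 22; total 617.
Difference: |447 − 617| = 170.

Plan A is cheaper by 170.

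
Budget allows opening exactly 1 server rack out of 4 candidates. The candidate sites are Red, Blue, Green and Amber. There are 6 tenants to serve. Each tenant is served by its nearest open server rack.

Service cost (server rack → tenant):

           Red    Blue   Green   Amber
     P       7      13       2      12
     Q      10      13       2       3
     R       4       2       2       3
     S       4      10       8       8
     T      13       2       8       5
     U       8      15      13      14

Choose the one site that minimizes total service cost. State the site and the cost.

With exactly 1 open, each tenant uses its cheapest among the chosen.
{Green}: P→Green 2, Q→Green 2, R→Green 2, S→Green 8, T→Green 8, U→Green 13. Service cost 35.
{Amber}: service cost 45
{Red}: service cost 46
Among all 4 size-1 choices, {Green} is lowest.

Choose Green only; total service cost 35.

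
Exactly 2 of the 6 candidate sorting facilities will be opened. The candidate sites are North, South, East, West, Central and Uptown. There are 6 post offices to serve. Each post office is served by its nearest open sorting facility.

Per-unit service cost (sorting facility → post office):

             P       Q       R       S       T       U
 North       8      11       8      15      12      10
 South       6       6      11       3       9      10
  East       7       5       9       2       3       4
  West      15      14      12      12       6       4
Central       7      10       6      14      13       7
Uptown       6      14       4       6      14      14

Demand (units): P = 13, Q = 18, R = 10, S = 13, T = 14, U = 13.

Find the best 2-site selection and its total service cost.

Choose East and Uptown; total service cost 328.

With exactly 2 open, each post office uses its cheapest among the chosen.
{East, Uptown}: P→Uptown 6·13=78, Q→East 5·18=90, R→Uptown 4·10=40, S→East 2·13=26, T→East 3·14=42, U→East 4·13=52. Service cost 328.
{East, Central}: service cost 361
{South, East}: service cost 378
Among all 15 size-2 choices, {East, Uptown} is lowest.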